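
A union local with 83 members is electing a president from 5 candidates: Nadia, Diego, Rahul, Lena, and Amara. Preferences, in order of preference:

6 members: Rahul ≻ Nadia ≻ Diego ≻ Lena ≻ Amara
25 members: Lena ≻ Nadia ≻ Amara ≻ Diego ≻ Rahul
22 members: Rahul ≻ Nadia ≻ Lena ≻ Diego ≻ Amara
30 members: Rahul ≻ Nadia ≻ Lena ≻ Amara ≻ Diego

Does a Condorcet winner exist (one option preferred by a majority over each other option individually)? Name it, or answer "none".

Rahul vs Nadia: 58–25 for Rahul.
Rahul vs Diego: 58–25 for Rahul.
Rahul vs Lena: 58–25 for Rahul.
Rahul vs Amara: 58–25 for Rahul.
Rahul beats every other option head-to-head.

Rahul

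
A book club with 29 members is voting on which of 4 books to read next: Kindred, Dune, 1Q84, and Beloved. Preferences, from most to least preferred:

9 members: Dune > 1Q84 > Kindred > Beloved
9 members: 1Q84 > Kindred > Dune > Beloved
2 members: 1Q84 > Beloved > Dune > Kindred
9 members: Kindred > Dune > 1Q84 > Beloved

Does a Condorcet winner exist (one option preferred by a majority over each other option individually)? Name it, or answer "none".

none

Checking pairwise contests:
1Q84 beats Kindred 20–9.
Kindred beats Dune 18–11.
Dune beats 1Q84 18–11.
Kindred beats Beloved 27–2.
Every option loses at least one head-to-head, so there is no Condorcet winner.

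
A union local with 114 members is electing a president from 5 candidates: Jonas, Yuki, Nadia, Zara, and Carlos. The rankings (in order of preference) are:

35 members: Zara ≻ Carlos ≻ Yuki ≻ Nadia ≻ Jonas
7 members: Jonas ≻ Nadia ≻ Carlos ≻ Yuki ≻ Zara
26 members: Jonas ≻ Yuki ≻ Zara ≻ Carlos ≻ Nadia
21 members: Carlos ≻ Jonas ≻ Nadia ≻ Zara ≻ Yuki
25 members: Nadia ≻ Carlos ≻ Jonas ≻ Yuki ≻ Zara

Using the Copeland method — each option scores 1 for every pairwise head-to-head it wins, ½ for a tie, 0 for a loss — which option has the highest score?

Carlos

Jonas: beats Yuki and Zara; loses to Nadia and Carlos → score 2.
Yuki: beats Nadia and Zara; loses to Jonas and Carlos → score 2.
Nadia: beats Jonas; loses to Yuki, Zara, and Carlos → score 1.
Zara: beats Nadia and Carlos; loses to Jonas and Yuki → score 2.
Carlos: beats Jonas, Yuki, and Nadia; loses to Zara → score 3.
Carlos has the best pairwise record.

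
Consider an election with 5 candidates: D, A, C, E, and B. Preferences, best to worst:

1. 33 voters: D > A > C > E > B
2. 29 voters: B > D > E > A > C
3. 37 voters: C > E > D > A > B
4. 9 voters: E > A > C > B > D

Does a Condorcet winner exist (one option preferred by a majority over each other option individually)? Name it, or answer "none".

D

D vs A: 99–9 for D.
D vs C: 62–46 for D.
D vs E: 62–46 for D.
D vs B: 70–38 for D.
D beats every other option head-to-head.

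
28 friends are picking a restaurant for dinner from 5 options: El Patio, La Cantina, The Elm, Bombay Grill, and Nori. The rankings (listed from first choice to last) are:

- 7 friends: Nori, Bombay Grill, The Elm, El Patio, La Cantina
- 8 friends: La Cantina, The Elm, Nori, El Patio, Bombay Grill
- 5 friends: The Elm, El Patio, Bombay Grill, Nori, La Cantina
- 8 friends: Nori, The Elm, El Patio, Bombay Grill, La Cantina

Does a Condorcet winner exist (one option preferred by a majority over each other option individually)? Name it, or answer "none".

Nori

Nori vs El Patio: 23–5 for Nori.
Nori vs La Cantina: 20–8 for Nori.
Nori vs The Elm: 15–13 for Nori.
Nori vs Bombay Grill: 23–5 for Nori.
Nori beats every other option head-to-head.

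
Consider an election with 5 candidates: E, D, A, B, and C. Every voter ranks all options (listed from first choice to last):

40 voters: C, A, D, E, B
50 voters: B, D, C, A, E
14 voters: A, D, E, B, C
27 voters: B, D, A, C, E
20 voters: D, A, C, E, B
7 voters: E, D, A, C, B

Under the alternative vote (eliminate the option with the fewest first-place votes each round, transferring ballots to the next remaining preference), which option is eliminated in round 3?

C

Round 1: E 7, D 20, A 14, B 77, C 40. Eliminate E.
Round 2: D 27, A 14, B 77, C 40. Eliminate A.
Round 3: D 41, B 77, C 40. Eliminate C.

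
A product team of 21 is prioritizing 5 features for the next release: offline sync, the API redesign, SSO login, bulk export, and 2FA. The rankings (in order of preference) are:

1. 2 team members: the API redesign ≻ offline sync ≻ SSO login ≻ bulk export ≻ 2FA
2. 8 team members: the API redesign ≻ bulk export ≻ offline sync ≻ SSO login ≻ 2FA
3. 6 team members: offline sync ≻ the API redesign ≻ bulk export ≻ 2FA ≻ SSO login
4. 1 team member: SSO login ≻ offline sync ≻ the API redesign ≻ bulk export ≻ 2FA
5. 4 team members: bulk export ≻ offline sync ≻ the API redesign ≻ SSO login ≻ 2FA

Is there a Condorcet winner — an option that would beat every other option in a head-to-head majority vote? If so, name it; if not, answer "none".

none

Checking pairwise contests:
bulk export beats offline sync 12–9.
offline sync beats the API redesign 11–10.
offline sync beats SSO login 20–1.
the API redesign beats bulk export 17–4.
offline sync beats 2FA 21–0.
Every option loses at least one head-to-head, so there is no Condorcet winner.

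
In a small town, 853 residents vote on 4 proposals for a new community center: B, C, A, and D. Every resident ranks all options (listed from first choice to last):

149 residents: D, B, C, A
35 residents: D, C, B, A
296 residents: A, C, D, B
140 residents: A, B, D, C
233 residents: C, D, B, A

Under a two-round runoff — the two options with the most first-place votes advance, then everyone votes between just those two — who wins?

A

Round 1 first-place votes: B 0, C 233, A 436, D 184.
A and C advance.
Runoff: A is preferred to C by 436 voters; C by 417.
A wins the runoff.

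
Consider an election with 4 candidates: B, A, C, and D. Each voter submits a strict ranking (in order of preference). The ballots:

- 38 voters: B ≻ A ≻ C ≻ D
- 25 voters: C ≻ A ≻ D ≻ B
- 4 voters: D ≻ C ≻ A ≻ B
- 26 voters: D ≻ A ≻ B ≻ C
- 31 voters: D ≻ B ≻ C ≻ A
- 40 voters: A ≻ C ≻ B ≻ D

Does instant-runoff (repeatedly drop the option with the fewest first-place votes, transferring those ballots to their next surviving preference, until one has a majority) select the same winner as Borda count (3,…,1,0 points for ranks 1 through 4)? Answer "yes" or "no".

yes

Instant-runoff — R1 B 38, A 40, C 25, D 61 (C out); R2 B 38, A 65, D 61 (B out); R3 A 103, D 61 (A winner). Winner: A.
Borda — scores: B 242, A 302, C 232, D 208. Winner: A.
The two methods agree.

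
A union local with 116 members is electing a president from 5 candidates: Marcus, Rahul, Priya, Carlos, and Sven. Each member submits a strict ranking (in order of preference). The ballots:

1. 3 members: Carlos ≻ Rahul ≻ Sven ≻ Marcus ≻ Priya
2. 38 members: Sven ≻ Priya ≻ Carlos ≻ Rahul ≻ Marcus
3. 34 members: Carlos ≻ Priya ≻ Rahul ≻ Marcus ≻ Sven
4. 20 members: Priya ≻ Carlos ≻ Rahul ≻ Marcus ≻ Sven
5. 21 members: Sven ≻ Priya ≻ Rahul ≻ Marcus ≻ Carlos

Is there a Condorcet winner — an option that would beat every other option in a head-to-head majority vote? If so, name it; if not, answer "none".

Sven

Sven vs Marcus: 62–54 for Sven.
Sven vs Rahul: 59–57 for Sven.
Sven vs Priya: 62–54 for Sven.
Sven vs Carlos: 59–57 for Sven.
Sven beats every other option head-to-head.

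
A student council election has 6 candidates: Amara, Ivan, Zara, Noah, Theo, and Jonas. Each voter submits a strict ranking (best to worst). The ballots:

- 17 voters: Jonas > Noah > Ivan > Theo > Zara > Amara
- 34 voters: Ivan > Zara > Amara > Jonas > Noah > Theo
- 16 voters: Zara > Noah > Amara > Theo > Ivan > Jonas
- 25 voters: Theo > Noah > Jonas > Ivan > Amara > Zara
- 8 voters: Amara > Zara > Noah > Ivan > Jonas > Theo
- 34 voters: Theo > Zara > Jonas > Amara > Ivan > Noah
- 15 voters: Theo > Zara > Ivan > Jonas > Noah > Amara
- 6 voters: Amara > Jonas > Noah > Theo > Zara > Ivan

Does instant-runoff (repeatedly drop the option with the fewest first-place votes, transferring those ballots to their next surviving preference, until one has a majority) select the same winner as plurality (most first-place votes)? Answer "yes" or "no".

yes

Instant-runoff — R1 Amara 14, Ivan 34, Zara 16, Noah 0, Theo 74, Jonas 17 (Noah out); R2 Amara 14, Ivan 34, Zara 16, Theo 74, Jonas 17 (Amara out); R3 Ivan 34, Zara 24, Theo 74, Jonas 23 (Jonas out); R4 Ivan 51, Zara 24, Theo 80 (Theo winner). Winner: Theo.
Plurality — first-place votes: Amara 14, Ivan 34, Zara 16, Noah 0, Theo 74, Jonas 17. Winner: Theo.
The two methods agree.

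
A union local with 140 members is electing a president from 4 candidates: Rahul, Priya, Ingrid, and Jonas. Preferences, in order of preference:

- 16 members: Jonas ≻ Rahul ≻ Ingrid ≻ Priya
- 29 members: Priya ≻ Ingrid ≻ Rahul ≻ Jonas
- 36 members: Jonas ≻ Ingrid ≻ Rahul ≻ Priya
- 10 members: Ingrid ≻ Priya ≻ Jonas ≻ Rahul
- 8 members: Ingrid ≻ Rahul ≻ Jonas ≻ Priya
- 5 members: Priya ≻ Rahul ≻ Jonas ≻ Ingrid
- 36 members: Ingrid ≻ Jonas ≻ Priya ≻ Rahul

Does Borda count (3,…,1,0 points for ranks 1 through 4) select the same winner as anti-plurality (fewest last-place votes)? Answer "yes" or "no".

yes

Borda — scores: Rahul 123, Priya 158, Ingrid 308, Jonas 251. Winner: Ingrid.
Anti-plurality — last-place votes: Rahul 46, Priya 60, Ingrid 5, Jonas 29. Winner: Ingrid.
The two methods agree.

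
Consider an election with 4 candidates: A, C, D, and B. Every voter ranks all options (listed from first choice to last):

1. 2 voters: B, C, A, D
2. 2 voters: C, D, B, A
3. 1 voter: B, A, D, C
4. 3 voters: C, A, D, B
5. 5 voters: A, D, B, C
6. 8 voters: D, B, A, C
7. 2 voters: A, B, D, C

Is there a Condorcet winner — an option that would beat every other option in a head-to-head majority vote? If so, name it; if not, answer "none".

none

Checking pairwise contests:
B beats A 13–10.
A beats C 16–7.
A beats D 13–10.
D beats B 18–5.
Every option loses at least one head-to-head, so there is no Condorcet winner.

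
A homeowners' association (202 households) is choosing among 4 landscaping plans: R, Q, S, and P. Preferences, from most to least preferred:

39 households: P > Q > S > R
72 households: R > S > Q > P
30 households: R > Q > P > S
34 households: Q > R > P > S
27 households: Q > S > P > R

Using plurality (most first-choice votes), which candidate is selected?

First-place votes: R 102, Q 61, S 0, P 39.
R has the most first-place votes.

R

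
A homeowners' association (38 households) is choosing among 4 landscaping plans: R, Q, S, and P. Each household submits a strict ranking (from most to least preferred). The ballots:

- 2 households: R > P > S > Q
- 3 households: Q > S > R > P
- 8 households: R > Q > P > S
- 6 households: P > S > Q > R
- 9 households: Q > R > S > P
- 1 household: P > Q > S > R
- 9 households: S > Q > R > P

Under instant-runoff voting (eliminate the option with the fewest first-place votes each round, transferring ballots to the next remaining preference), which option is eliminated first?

P

Round 1: R 10, Q 12, S 9, P 7. Eliminate P.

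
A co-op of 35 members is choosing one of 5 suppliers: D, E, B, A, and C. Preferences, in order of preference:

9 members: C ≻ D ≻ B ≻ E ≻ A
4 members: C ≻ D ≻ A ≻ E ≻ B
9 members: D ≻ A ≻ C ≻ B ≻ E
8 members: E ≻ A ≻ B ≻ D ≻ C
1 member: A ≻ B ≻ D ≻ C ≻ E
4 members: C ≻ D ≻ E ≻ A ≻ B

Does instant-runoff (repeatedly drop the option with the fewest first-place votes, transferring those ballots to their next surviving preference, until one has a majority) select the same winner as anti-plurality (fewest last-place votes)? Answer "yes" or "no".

Instant-runoff — R1 D 9, E 8, B 0, A 1, C 17 (B out); R2 D 9, E 8, A 1, C 17 (A out); R3 D 10, E 8, C 17 (E out); R4 D 18, C 17 (D winner). Winner: D.
Anti-plurality — last-place votes: D 0, E 10, B 8, A 9, C 8. Winner: D.
The two methods agree.

yes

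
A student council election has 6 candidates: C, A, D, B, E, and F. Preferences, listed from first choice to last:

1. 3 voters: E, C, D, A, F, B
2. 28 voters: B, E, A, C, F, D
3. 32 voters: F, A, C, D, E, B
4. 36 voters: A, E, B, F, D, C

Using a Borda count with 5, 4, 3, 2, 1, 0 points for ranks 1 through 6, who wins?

C: 3·4 + 28·2 + 32·3 + 36·0 = 164
A: 3·2 + 28·3 + 32·4 + 36·5 = 398
D: 3·3 + 28·0 + 32·2 + 36·1 = 109
B: 3·0 + 28·5 + 32·0 + 36·3 = 248
E: 3·5 + 28·4 + 32·1 + 36·4 = 303
F: 3·1 + 28·1 + 32·5 + 36·2 = 263
A has the highest Borda score (398).

A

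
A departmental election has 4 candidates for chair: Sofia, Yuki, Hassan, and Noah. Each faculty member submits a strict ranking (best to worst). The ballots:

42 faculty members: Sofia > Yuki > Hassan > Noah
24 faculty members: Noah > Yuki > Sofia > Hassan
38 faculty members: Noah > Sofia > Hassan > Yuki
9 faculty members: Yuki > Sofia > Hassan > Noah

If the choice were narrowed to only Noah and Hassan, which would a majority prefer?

Noah

Voters preferring Noah to Hassan: 62; preferring Hassan to Noah: 51.
Noah wins the head-to-head.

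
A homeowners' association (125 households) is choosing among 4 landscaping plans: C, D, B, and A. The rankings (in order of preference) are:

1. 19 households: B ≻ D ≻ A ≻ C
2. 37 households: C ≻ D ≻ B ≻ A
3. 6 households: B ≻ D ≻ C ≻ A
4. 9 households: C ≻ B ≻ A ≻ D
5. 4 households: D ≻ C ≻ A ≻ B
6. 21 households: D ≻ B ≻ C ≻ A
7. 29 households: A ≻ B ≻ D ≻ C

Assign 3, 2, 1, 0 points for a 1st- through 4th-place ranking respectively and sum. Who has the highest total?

B

C: 19·0 + 37·3 + 6·1 + 9·3 + 4·2 + 21·1 + 29·0 = 173
D: 19·2 + 37·2 + 6·2 + 9·0 + 4·3 + 21·3 + 29·1 = 228
B: 19·3 + 37·1 + 6·3 + 9·2 + 4·0 + 21·2 + 29·2 = 230
A: 19·1 + 37·0 + 6·0 + 9·1 + 4·1 + 21·0 + 29·3 = 119
B has the highest Borda score (230).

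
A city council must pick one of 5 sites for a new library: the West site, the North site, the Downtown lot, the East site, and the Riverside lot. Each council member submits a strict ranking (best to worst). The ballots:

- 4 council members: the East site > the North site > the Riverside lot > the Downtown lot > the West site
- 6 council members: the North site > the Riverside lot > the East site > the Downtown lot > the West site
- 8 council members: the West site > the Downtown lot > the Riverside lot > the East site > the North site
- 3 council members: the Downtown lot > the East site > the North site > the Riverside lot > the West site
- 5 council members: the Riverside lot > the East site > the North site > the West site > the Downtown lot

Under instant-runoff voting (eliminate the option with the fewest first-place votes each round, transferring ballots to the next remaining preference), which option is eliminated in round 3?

the North site

Round 1: the West site 8, the North site 6, the Downtown lot 3, the East site 4, the Riverside lot 5. Eliminate the Downtown lot.
Round 2: the West site 8, the North site 6, the East site 7, the Riverside lot 5. Eliminate the Riverside lot.
Round 3: the West site 8, the North site 6, the East site 12. Eliminate the North site.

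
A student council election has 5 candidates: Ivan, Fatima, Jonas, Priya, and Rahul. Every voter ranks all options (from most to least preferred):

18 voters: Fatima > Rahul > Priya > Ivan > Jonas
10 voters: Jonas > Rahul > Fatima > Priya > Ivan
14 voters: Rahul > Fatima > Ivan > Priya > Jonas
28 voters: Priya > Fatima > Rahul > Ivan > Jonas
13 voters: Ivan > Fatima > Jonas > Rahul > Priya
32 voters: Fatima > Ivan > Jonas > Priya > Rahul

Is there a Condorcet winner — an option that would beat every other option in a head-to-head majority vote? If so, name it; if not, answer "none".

Fatima vs Ivan: 102–13 for Fatima.
Fatima vs Jonas: 105–10 for Fatima.
Fatima vs Priya: 87–28 for Fatima.
Fatima vs Rahul: 91–24 for Fatima.
Fatima beats every other option head-to-head.

Fatima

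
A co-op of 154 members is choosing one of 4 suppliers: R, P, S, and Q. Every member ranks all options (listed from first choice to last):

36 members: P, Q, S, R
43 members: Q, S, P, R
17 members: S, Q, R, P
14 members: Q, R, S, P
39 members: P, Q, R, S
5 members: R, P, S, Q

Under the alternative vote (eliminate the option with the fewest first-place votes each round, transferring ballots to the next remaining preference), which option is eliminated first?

Round 1: R 5, P 75, S 17, Q 57. Eliminate R.

R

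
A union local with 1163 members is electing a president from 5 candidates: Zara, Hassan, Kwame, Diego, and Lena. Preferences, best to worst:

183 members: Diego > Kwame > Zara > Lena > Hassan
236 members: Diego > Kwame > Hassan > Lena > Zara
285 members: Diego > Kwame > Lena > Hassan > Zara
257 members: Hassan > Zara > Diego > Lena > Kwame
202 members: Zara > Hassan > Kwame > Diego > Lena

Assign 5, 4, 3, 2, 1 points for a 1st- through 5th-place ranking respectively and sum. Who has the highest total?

Diego

Zara: 183·3 + 236·1 + 285·1 + 257·4 + 202·5 = 3108
Hassan: 183·1 + 236·3 + 285·2 + 257·5 + 202·4 = 3554
Kwame: 183·4 + 236·4 + 285·4 + 257·1 + 202·3 = 3679
Diego: 183·5 + 236·5 + 285·5 + 257·3 + 202·2 = 4695
Lena: 183·2 + 236·2 + 285·3 + 257·2 + 202·1 = 2409
Diego has the highest Borda score (4695).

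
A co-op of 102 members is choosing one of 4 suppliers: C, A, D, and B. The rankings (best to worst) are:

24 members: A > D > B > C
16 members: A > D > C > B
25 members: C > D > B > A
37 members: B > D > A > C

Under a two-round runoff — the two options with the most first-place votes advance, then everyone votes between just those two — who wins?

Round 1 first-place votes: C 25, A 40, D 0, B 37.
A and B advance.
Runoff: A is preferred to B by 40 voters; B by 62.
B wins the runoff.

B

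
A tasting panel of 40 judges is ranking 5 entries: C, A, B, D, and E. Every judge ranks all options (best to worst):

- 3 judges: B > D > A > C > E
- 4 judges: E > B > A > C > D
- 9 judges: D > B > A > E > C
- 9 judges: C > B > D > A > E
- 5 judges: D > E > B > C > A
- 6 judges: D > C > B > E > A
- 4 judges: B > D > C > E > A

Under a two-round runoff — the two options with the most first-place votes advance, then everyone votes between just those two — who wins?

Round 1 first-place votes: C 9, A 0, B 7, D 20, E 4.
D and C advance.
Runoff: D is preferred to C by 27 voters; C by 13.
D wins the runoff.

D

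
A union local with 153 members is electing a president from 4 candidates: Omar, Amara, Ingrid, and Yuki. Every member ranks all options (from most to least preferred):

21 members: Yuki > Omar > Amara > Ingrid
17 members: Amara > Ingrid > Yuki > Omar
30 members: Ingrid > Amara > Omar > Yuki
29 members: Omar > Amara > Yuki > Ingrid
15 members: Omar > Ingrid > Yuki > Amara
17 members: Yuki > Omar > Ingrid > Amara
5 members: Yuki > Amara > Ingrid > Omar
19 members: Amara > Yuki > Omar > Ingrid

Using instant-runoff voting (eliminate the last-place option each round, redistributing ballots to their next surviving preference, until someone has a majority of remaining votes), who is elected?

Round 1: Omar 44, Amara 36, Ingrid 30, Yuki 43. Eliminate Ingrid.
Round 2: Omar 44, Amara 66, Yuki 43. Eliminate Yuki.
Round 3: Omar 82, Amara 71. Omar has a majority.

Omar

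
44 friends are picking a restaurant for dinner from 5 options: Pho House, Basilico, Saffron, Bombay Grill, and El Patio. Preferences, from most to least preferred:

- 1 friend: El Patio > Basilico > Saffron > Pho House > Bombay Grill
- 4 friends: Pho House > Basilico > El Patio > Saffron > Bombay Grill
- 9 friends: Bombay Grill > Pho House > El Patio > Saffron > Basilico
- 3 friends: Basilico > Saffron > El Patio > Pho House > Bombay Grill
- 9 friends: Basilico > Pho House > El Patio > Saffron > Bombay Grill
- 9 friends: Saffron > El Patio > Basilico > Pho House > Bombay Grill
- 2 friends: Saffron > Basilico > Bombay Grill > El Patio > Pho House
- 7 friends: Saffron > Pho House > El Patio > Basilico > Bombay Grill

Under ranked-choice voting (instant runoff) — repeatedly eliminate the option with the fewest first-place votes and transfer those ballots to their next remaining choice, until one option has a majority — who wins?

Saffron

Round 1: Pho House 4, Basilico 12, Saffron 18, Bombay Grill 9, El Patio 1. Eliminate El Patio.
Round 2: Pho House 4, Basilico 13, Saffron 18, Bombay Grill 9. Eliminate Pho House.
Round 3: Basilico 17, Saffron 18, Bombay Grill 9. Eliminate Bombay Grill.
Round 4: Basilico 17, Saffron 27. Saffron has a majority.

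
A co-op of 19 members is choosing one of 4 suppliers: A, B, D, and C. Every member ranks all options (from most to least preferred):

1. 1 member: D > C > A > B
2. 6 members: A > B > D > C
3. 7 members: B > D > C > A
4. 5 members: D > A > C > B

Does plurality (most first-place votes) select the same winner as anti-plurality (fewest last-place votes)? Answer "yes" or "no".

Plurality — first-place votes: A 6, B 7, D 6, C 0. Winner: B.
Anti-plurality — last-place votes: A 7, B 6, D 0, C 6. Winner: D.
The two methods disagree.

no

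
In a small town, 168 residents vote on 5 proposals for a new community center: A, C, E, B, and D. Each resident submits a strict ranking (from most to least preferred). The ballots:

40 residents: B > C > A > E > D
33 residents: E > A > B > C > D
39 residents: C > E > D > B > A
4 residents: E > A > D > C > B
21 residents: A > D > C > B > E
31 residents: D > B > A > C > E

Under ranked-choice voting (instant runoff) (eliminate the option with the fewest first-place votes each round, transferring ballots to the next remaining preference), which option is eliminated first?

Round 1: A 21, C 39, E 37, B 40, D 31. Eliminate A.

A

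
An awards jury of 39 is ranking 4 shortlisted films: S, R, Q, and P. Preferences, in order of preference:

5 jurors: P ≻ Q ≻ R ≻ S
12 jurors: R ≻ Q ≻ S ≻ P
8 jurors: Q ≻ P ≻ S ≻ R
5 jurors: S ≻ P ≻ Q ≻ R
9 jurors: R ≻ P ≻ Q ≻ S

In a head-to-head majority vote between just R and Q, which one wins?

Voters preferring R to Q: 21; preferring Q to R: 18.
R wins the head-to-head.

R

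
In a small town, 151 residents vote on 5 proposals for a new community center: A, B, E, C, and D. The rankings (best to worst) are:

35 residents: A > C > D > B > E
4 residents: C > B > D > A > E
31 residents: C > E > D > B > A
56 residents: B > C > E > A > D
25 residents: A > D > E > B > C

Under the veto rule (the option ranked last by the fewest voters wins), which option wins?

Last-place votes: A 31, B 0, E 39, C 25, D 56.
B is ranked last by the fewest voters, so B wins.

B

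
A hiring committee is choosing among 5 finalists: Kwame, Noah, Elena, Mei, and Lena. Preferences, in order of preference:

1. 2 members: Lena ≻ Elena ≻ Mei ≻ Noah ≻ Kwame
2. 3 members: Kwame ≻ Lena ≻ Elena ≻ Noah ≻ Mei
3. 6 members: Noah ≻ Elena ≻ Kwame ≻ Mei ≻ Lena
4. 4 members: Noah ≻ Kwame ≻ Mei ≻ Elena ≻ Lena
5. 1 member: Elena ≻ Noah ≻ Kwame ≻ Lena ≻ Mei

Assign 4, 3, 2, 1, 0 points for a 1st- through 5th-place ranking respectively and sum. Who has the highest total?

Kwame: 2·0 + 3·4 + 6·2 + 4·3 + 1·2 = 38
Noah: 2·1 + 3·1 + 6·4 + 4·4 + 1·3 = 48
Elena: 2·3 + 3·2 + 6·3 + 4·1 + 1·4 = 38
Mei: 2·2 + 3·0 + 6·1 + 4·2 + 1·0 = 18
Lena: 2·4 + 3·3 + 6·0 + 4·0 + 1·1 = 18
Noah has the highest Borda score (48).

Noah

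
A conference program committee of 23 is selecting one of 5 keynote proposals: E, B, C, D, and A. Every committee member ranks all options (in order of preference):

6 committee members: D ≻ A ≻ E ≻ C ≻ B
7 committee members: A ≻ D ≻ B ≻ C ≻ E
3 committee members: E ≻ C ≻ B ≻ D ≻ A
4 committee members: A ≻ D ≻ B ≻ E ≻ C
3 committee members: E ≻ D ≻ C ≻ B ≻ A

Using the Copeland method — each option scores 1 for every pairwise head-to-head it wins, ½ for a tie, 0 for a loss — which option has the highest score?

D

E: beats B and C; loses to D and A → score 2.
B: loses to E, C, D, and A → score 0.
C: beats B; loses to E, D, and A → score 1.
D: beats E, B, C, and A → score 4.
A: beats E, B, and C; loses to D → score 3.
D has the best pairwise record.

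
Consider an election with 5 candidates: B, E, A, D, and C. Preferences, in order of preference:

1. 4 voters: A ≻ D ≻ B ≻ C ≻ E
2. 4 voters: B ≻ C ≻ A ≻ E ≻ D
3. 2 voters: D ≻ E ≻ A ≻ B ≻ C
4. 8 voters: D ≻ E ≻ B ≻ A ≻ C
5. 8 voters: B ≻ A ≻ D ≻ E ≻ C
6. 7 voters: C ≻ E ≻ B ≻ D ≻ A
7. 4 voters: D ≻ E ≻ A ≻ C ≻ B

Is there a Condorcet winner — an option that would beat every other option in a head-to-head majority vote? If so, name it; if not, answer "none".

Checking pairwise contests:
E beats B 21–16.
D beats E 26–11.
B beats A 27–10.
B beats D 19–18.
B beats C 26–11.
Every option loses at least one head-to-head, so there is no Condorcet winner.

none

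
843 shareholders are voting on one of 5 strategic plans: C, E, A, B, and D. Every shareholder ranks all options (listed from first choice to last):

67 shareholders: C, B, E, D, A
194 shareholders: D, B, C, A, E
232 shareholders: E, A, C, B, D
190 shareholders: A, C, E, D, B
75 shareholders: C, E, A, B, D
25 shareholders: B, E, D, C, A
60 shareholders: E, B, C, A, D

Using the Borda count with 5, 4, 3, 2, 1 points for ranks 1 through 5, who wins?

C: 67·5 + 194·3 + 232·3 + 190·4 + 75·5 + 25·2 + 60·3 = 2978
E: 67·3 + 194·1 + 232·5 + 190·3 + 75·4 + 25·4 + 60·5 = 2825
A: 67·1 + 194·2 + 232·4 + 190·5 + 75·3 + 25·1 + 60·2 = 2703
B: 67·4 + 194·4 + 232·2 + 190·1 + 75·2 + 25·5 + 60·4 = 2213
D: 67·2 + 194·5 + 232·1 + 190·2 + 75·1 + 25·3 + 60·1 = 1926
C has the highest Borda score (2978).

C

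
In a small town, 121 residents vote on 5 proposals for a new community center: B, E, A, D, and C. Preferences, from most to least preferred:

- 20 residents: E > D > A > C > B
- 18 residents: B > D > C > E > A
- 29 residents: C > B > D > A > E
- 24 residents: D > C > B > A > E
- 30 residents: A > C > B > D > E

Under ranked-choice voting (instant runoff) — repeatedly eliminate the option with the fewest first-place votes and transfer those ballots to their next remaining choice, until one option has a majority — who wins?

Round 1: B 18, E 20, A 30, D 24, C 29. Eliminate B.
Round 2: E 20, A 30, D 42, C 29. Eliminate E.
Round 3: A 30, D 62, C 29. D has a majority.

D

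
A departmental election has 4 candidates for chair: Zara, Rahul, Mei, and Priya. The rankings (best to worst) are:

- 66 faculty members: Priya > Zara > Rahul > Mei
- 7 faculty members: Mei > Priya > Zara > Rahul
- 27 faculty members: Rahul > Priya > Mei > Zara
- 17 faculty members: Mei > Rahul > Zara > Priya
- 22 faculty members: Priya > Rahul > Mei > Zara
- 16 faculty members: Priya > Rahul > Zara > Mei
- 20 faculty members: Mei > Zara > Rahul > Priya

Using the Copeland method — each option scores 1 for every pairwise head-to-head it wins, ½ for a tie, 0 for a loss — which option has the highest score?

Zara: beats Rahul; loses to Mei and Priya → score 1.
Rahul: beats Mei; loses to Zara and Priya → score 1.
Mei: beats Zara; loses to Rahul and Priya → score 1.
Priya: beats Zara, Rahul, and Mei → score 3.
Priya has the best pairwise record.

Priya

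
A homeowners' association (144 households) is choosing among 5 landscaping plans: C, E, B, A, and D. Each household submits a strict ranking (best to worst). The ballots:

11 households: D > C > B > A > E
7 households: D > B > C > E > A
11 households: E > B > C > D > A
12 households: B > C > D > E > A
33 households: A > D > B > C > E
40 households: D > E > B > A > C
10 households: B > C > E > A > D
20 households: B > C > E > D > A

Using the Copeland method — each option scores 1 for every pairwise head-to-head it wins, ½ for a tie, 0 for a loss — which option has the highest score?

C: beats E; loses to B, A, and D → score 1.
E: beats A; loses to C, B, and D → score 1.
B: beats C, E, and A; loses to D → score 3.
A: beats C; loses to E, B, and D → score 1.
D: beats C, E, B, and A → score 4.
D has the best pairwise record.

D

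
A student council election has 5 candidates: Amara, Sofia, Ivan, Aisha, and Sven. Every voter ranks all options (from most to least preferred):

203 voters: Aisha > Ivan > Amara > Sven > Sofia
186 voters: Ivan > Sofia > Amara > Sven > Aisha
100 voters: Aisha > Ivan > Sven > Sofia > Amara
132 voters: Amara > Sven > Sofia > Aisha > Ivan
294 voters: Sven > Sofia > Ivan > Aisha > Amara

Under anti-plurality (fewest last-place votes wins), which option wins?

Sven

Last-place votes: Amara 394, Sofia 203, Ivan 132, Aisha 186, Sven 0.
Sven is ranked last by the fewest voters, so Sven wins.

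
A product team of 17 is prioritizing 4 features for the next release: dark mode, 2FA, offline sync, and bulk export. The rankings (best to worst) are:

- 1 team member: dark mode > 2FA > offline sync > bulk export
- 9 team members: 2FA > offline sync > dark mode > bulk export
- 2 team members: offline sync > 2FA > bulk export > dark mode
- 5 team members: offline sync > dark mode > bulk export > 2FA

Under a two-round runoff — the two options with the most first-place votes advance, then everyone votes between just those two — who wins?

2FA

Round 1 first-place votes: dark mode 1, 2FA 9, offline sync 7, bulk export 0.
2FA and offline sync advance.
Runoff: 2FA is preferred to offline sync by 10 voters; offline sync by 7.
2FA wins the runoff.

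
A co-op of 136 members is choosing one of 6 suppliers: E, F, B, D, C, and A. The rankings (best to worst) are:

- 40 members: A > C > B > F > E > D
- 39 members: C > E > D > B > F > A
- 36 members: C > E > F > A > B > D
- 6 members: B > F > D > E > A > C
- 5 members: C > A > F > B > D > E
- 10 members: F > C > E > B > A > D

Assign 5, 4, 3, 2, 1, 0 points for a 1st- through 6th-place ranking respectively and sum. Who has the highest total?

C

E: 40·1 + 39·4 + 36·4 + 6·2 + 5·0 + 10·3 = 382
F: 40·2 + 39·1 + 36·3 + 6·4 + 5·3 + 10·5 = 316
B: 40·3 + 39·2 + 36·1 + 6·5 + 5·2 + 10·2 = 294
D: 40·0 + 39·3 + 36·0 + 6·3 + 5·1 + 10·0 = 140
C: 40·4 + 39·5 + 36·5 + 6·0 + 5·5 + 10·4 = 600
A: 40·5 + 39·0 + 36·2 + 6·1 + 5·4 + 10·1 = 308
C has the highest Borda score (600).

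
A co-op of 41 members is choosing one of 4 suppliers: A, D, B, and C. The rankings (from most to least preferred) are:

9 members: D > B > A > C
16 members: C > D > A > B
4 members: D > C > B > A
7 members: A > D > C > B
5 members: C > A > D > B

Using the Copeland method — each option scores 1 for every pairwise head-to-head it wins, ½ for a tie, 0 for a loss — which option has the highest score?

C

A: beats B; loses to D and C → score 1.
D: beats A and B; loses to C → score 2.
B: loses to A, D, and C → score 0.
C: beats A, D, and B → score 3.
C has the best pairwise record.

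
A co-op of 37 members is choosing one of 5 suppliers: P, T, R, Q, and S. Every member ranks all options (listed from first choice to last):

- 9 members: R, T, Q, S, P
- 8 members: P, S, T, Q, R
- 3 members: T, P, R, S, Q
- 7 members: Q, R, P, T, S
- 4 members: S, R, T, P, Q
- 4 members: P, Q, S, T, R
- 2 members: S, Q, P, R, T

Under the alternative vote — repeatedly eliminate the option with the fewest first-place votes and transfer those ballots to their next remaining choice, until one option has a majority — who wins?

R

Round 1: P 12, T 3, R 9, Q 7, S 6. Eliminate T.
Round 2: P 15, R 9, Q 7, S 6. Eliminate S.
Round 3: P 15, R 13, Q 9. Eliminate Q.
Round 4: P 17, R 20. R has a majority.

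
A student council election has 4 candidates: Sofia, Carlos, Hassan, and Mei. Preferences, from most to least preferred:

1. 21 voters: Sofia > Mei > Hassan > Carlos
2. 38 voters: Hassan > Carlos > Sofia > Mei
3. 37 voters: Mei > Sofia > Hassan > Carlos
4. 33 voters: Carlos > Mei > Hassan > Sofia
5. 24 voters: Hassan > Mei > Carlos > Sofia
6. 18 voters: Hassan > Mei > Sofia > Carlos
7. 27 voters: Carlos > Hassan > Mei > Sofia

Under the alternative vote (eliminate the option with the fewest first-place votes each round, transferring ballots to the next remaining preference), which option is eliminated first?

Round 1: Sofia 21, Carlos 60, Hassan 80, Mei 37. Eliminate Sofia.

Sofia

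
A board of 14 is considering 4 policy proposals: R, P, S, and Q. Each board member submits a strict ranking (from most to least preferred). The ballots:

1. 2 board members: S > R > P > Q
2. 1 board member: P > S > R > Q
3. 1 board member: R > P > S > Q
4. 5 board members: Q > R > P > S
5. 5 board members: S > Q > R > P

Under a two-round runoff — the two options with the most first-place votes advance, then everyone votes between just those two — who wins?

S

Round 1 first-place votes: R 1, P 1, S 7, Q 5.
S and Q advance.
Runoff: S is preferred to Q by 9 voters; Q by 5.
S wins the runoff.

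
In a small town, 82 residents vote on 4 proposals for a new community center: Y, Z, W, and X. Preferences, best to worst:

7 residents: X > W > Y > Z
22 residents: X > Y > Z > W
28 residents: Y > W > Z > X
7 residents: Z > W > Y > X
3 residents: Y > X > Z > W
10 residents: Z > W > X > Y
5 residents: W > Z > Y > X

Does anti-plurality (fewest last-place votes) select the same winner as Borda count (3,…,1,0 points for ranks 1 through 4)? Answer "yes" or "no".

Anti-plurality — last-place votes: Y 10, Z 7, W 25, X 40. Winner: Z.
Borda — scores: Y 156, Z 114, W 119, X 103. Winner: Y.
The two methods disagree.

no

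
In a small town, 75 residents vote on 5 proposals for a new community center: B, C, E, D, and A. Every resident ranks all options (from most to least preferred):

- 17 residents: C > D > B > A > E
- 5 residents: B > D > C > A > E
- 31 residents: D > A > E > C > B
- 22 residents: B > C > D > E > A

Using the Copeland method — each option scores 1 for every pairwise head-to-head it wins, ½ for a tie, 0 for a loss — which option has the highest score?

C

B: beats E and A; loses to C and D → score 2.
C: beats B, E, D, and A → score 4.
E: loses to B, C, D, and A → score 0.
D: beats B, E, and A; loses to C → score 3.
A: beats E; loses to B, C, and D → score 1.
C has the best pairwise record.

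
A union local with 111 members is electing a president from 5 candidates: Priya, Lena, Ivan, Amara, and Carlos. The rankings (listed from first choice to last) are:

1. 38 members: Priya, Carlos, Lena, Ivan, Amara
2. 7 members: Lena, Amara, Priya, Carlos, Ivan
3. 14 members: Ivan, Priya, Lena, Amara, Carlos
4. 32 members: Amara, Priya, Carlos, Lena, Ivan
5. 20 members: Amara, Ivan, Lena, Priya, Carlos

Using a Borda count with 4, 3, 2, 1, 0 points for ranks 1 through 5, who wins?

Priya: 38·4 + 7·2 + 14·3 + 32·3 + 20·1 = 324
Lena: 38·2 + 7·4 + 14·2 + 32·1 + 20·2 = 204
Ivan: 38·1 + 7·0 + 14·4 + 32·0 + 20·3 = 154
Amara: 38·0 + 7·3 + 14·1 + 32·4 + 20·4 = 243
Carlos: 38·3 + 7·1 + 14·0 + 32·2 + 20·0 = 185
Priya has the highest Borda score (324).

Priya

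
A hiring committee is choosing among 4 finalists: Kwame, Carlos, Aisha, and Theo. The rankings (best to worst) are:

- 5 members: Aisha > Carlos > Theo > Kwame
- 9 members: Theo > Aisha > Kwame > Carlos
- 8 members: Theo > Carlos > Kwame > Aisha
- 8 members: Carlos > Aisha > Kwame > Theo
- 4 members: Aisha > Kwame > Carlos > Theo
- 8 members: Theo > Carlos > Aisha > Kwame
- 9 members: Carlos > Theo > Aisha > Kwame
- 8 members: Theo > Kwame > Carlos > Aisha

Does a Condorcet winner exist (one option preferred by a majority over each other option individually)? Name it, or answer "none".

Theo vs Kwame: 47–12 for Theo.
Theo vs Carlos: 33–26 for Theo.
Theo vs Aisha: 42–17 for Theo.
Theo beats every other option head-to-head.

Theo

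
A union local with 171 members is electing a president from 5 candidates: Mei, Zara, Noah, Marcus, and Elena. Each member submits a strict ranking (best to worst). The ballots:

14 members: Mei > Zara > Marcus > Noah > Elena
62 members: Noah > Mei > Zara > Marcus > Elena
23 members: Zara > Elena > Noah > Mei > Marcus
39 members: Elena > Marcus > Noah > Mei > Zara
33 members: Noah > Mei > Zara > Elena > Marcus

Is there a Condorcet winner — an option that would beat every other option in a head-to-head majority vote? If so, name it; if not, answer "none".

Noah vs Mei: 157–14 for Noah.
Noah vs Zara: 134–37 for Noah.
Noah vs Marcus: 118–53 for Noah.
Noah vs Elena: 109–62 for Noah.
Noah beats every other option head-to-head.

Noah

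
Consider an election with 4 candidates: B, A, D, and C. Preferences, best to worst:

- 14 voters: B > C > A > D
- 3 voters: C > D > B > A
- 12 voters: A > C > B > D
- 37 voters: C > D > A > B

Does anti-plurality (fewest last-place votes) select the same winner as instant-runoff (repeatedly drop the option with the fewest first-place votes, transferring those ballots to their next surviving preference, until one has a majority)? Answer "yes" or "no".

yes

Anti-plurality — last-place votes: B 37, A 3, D 26, C 0. Winner: C.
Instant-runoff — R1 B 14, A 12, D 0, C 40 (C winner). Winner: C.
The two methods agree.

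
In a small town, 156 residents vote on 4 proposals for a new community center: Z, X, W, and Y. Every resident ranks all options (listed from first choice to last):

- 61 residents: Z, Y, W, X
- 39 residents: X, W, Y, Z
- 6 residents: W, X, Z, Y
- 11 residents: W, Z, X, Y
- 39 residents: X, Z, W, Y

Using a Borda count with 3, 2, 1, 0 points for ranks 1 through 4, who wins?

Z

Z: 61·3 + 39·0 + 6·1 + 11·2 + 39·2 = 289
X: 61·0 + 39·3 + 6·2 + 11·1 + 39·3 = 257
W: 61·1 + 39·2 + 6·3 + 11·3 + 39·1 = 229
Y: 61·2 + 39·1 + 6·0 + 11·0 + 39·0 = 161
Z has the highest Borda score (289).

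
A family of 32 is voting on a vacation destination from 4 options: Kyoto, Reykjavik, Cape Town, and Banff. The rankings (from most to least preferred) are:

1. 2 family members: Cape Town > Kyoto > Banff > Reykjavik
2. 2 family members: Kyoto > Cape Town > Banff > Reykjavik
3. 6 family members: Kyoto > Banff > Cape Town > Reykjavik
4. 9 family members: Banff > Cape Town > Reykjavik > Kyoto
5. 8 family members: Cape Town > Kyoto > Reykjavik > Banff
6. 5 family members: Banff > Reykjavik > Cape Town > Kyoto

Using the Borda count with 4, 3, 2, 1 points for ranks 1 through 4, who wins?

Cape Town

Kyoto: 2·3 + 2·4 + 6·4 + 9·1 + 8·3 + 5·1 = 76
Reykjavik: 2·1 + 2·1 + 6·1 + 9·2 + 8·2 + 5·3 = 59
Cape Town: 2·4 + 2·3 + 6·2 + 9·3 + 8·4 + 5·2 = 95
Banff: 2·2 + 2·2 + 6·3 + 9·4 + 8·1 + 5·4 = 90
Cape Town has the highest Borda score (95).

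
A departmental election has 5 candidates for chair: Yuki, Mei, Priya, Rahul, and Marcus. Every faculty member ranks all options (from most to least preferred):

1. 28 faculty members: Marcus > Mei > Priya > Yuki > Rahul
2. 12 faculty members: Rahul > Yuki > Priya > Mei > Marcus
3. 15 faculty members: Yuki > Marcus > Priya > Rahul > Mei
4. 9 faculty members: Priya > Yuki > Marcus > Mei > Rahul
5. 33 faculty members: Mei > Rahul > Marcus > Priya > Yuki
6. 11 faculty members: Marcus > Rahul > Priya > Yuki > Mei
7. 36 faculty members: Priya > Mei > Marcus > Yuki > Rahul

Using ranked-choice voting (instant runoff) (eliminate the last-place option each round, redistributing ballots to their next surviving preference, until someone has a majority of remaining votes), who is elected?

Marcus

Round 1: Yuki 15, Mei 33, Priya 45, Rahul 12, Marcus 39. Eliminate Rahul.
Round 2: Yuki 27, Mei 33, Priya 45, Marcus 39. Eliminate Yuki.
Round 3: Mei 33, Priya 57, Marcus 54. Eliminate Mei.
Round 4: Priya 57, Marcus 87. Marcus has a majority.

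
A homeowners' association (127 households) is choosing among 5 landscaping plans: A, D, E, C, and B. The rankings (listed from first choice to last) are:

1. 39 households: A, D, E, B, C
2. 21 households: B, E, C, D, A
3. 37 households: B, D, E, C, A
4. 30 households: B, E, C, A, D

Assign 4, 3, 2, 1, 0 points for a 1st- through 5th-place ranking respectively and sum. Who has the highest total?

B

A: 39·4 + 21·0 + 37·0 + 30·1 = 186
D: 39·3 + 21·1 + 37·3 + 30·0 = 249
E: 39·2 + 21·3 + 37·2 + 30·3 = 305
C: 39·0 + 21·2 + 37·1 + 30·2 = 139
B: 39·1 + 21·4 + 37·4 + 30·4 = 391
B has the highest Borda score (391).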